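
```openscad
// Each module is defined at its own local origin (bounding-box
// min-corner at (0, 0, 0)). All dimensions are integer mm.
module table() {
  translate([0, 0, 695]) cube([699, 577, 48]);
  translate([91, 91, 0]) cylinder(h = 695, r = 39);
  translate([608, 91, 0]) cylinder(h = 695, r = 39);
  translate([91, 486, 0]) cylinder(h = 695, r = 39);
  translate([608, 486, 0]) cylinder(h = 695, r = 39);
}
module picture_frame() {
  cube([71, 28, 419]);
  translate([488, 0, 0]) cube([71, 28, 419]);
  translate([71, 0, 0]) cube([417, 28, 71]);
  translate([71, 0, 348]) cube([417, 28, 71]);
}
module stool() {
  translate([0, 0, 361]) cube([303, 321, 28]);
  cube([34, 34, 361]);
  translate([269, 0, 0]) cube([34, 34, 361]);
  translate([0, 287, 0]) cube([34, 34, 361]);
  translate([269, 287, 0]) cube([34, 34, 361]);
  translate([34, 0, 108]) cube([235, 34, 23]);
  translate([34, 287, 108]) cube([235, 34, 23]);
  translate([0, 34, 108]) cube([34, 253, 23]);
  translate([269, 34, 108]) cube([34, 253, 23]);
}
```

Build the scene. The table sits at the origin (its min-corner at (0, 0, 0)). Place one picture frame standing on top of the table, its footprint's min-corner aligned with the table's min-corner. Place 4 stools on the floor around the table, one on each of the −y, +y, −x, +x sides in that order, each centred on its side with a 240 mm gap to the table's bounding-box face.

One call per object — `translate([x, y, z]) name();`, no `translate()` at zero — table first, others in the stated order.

table();
translate([0, 0, 743]) picture_frame();
translate([198, -561, 0]) stool();
translate([198, 817, 0]) stool();
translate([-543, 128, 0]) stool();
translate([939, 128, 0]) stool();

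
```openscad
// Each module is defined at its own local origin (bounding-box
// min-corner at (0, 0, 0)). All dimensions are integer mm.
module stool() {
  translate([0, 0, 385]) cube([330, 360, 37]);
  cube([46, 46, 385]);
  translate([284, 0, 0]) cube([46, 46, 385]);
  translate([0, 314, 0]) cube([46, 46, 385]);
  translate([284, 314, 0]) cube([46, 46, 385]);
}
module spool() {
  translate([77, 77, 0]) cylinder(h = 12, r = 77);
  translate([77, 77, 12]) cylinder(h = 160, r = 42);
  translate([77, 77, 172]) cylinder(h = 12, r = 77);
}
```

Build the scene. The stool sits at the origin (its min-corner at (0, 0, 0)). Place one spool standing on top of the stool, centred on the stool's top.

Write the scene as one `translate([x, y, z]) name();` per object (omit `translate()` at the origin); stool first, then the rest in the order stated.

stool();
translate([88, 103, 422]) spool();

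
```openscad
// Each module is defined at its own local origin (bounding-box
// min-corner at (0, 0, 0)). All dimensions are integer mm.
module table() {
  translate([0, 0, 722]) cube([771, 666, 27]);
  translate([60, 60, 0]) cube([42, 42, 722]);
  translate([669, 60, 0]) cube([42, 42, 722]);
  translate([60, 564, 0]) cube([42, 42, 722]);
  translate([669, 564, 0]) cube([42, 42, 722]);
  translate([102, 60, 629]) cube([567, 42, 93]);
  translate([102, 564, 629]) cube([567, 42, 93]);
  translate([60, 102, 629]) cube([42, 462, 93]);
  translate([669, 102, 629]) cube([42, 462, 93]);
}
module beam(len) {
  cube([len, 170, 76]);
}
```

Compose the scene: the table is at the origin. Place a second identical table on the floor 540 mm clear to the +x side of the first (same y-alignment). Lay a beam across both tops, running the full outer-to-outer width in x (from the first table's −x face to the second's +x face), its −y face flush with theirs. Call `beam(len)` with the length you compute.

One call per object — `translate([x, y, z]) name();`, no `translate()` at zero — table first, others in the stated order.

table();
translate([1311, 0, 0]) table();
translate([0, 0, 749]) beam(2082);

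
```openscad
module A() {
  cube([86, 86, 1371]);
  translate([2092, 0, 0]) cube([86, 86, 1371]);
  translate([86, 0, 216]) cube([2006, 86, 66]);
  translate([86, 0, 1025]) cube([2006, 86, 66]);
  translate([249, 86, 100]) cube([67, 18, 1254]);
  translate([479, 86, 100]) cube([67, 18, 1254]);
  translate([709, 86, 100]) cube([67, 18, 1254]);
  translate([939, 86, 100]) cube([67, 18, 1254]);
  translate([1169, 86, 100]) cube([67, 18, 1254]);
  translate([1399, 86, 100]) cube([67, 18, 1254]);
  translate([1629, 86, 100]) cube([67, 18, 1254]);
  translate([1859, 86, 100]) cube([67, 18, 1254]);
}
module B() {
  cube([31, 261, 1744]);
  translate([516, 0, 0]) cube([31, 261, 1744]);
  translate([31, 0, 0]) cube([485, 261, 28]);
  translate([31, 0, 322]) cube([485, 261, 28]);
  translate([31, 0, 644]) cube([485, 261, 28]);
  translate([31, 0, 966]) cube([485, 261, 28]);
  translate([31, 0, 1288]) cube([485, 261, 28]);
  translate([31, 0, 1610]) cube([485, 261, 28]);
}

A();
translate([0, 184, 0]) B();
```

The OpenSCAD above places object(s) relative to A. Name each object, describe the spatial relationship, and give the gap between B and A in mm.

A is a fence section. B is a bookshelf. The bookshelf is on the floor beside the fence section on its +y side. The gap between the bookshelf and the fence section is 80 mm.

The bookshelf's nearest face is 80 mm from the fence section's +y face.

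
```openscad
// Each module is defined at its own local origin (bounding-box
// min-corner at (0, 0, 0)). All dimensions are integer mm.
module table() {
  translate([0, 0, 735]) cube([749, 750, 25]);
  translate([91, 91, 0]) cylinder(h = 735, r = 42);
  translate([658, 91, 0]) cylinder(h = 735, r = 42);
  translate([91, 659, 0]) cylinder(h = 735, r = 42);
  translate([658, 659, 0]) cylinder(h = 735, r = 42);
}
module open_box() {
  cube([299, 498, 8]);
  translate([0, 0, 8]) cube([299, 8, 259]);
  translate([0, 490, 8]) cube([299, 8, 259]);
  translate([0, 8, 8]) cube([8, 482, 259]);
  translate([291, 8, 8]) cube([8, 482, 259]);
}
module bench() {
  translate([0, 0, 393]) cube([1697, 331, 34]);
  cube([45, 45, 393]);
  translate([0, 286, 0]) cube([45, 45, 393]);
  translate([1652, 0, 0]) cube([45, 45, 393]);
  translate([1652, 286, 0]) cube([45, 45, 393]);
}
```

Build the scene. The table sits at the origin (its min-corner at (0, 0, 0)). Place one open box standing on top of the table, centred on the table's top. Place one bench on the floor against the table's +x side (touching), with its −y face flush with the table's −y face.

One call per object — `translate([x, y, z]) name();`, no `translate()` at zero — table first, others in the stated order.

table();
translate([225, 126, 760]) open_box();
translate([749, 0, 0]) bench();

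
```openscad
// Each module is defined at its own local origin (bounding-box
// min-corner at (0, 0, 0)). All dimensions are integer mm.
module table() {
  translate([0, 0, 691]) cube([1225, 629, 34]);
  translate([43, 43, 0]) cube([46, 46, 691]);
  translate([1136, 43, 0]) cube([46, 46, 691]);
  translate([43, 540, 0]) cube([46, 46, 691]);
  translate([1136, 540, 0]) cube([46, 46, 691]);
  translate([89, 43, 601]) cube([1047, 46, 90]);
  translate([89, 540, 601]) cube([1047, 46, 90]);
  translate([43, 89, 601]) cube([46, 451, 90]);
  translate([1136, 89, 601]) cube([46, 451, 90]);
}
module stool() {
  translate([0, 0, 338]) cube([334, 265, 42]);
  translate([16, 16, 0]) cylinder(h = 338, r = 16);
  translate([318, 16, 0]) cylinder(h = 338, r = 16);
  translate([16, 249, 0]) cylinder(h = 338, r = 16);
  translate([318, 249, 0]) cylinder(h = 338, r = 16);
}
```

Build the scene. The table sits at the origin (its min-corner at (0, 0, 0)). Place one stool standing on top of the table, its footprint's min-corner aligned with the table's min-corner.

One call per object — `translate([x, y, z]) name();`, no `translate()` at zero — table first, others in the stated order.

table();
translate([0, 0, 725]) stool();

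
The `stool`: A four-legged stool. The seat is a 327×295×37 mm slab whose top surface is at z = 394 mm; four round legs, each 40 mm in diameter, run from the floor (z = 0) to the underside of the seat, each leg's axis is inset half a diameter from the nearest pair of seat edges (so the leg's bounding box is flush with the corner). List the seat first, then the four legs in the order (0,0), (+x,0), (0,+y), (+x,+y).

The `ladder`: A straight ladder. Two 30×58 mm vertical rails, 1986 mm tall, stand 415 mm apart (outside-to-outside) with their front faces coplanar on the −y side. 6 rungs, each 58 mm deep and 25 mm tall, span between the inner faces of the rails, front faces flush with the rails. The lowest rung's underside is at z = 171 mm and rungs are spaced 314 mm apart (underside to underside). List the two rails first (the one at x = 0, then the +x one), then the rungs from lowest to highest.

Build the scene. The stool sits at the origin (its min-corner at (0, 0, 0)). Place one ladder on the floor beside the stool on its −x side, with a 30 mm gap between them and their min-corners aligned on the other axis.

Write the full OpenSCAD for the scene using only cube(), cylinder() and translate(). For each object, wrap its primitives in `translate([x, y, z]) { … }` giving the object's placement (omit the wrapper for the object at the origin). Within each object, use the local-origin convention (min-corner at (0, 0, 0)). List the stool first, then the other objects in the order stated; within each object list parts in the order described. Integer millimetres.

translate([0, 0, 357]) cube([327, 295, 37]);
translate([20, 20, 0]) cylinder(h = 357, r = 20);
translate([307, 20, 0]) cylinder(h = 357, r = 20);
translate([20, 275, 0]) cylinder(h = 357, r = 20);
translate([307, 275, 0]) cylinder(h = 357, r = 20);
translate([-445, 0, 0]) {
  cube([30, 58, 1986]);
  translate([385, 0, 0]) cube([30, 58, 1986]);
  translate([30, 0, 171]) cube([355, 58, 25]);
  translate([30, 0, 485]) cube([355, 58, 25]);
  translate([30, 0, 799]) cube([355, 58, 25]);
  translate([30, 0, 1113]) cube([355, 58, 25]);
  translate([30, 0, 1427]) cube([355, 58, 25]);
  translate([30, 0, 1741]) cube([355, 58, 25]);
}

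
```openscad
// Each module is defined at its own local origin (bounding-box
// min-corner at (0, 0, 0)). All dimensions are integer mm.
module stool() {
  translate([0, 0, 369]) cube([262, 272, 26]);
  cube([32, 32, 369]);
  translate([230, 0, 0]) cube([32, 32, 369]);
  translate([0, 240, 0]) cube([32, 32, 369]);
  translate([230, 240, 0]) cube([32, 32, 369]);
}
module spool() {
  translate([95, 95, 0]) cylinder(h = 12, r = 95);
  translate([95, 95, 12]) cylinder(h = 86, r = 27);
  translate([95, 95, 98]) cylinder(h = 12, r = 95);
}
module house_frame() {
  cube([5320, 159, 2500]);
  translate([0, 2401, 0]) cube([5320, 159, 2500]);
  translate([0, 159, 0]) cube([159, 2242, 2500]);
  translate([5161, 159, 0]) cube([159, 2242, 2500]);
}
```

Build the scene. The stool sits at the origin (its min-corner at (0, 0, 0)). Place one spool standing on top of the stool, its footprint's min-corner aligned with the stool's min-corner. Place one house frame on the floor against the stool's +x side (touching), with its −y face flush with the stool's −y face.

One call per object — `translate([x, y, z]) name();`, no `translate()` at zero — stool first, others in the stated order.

stool();
translate([0, 0, 395]) spool();
translate([262, 0, 0]) house_frame();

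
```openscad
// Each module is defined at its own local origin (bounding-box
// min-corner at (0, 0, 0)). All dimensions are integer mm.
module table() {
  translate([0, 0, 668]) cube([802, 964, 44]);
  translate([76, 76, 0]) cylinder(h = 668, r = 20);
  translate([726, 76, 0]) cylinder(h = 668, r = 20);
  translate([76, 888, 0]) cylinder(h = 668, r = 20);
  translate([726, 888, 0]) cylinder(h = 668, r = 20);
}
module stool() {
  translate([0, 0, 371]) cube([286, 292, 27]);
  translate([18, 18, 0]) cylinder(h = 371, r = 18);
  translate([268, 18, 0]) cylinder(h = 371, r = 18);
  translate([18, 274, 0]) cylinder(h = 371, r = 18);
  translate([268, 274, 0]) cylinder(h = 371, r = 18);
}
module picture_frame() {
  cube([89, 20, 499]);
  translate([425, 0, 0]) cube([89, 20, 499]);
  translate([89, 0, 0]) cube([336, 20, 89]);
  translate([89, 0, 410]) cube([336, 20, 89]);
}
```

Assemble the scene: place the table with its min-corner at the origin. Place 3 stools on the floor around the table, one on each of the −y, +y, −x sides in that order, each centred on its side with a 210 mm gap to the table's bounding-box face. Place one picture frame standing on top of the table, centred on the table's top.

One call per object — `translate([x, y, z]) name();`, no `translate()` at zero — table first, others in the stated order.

table();
translate([258, -502, 0]) stool();
translate([258, 1174, 0]) stool();
translate([-496, 336, 0]) stool();
translate([144, 472, 712]) picture_frame();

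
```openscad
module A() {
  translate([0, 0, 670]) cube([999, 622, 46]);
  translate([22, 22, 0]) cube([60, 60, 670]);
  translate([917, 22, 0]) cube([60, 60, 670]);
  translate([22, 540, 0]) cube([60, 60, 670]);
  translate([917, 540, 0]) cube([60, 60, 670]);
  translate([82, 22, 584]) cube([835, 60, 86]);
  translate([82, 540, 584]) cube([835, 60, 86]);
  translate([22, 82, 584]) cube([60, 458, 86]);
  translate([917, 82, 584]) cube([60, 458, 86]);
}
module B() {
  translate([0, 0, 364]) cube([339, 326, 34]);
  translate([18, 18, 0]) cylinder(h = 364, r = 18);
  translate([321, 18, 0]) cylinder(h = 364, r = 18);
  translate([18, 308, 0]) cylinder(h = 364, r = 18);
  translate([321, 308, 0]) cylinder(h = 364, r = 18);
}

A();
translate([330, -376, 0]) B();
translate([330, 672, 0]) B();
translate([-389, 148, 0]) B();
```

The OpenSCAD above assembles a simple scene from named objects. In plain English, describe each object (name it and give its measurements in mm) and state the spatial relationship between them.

A is a rectangular dining table. The top is 999×622×46 mm with its upper surface at z = 716 mm. It stands on four 60×60 mm square legs, each inset 22 mm from the nearest pair of top edges, running from the floor to the underside of the top. Four apron rails, 60 mm thick and 86 mm tall, run between adjacent legs with their top edges flush with the underside of the top and their outer faces flush with the legs' outer faces.

B is a four-legged stool. The seat is 339×326 mm, 34 mm thick, top at z = 398 mm. It stands on four round legs, each 36 mm in diameter, from z = 0 to the seat underside, each leg's axis is inset half a diameter from the nearest pair of seat edges (so the leg's bounding box is flush with the corner).

Three stools sit around the table at the −y, +y, −x sides.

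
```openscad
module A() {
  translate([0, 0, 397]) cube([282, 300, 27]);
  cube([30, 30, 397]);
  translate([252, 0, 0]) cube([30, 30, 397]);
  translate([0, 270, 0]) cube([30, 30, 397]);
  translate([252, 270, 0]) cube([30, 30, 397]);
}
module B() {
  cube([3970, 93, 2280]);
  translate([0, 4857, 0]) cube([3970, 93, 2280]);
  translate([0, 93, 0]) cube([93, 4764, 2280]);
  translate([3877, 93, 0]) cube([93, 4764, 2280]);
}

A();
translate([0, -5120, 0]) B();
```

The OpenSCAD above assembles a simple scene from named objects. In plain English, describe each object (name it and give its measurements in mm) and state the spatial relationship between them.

A is a simple wooden stool: a rectangular seat 282 mm (x) by 300 mm (y), 27 mm thick, top face at z = 424 mm, on four square legs, each 30×30 mm in cross-section. The legs rest on z = 0, each flush with a corner of the seat.

B is the wall frame of a small rectangular building: four walls, each 2280 mm tall and 93 mm thick, enclosing a footprint 3970 mm (x) by 4950 mm (y) outside-to-outside, with no floor or roof. The front and back walls (the −y and +y sides) span the full width; the two side walls fit between them.

The house frame is on the floor beside the stool on its −y side.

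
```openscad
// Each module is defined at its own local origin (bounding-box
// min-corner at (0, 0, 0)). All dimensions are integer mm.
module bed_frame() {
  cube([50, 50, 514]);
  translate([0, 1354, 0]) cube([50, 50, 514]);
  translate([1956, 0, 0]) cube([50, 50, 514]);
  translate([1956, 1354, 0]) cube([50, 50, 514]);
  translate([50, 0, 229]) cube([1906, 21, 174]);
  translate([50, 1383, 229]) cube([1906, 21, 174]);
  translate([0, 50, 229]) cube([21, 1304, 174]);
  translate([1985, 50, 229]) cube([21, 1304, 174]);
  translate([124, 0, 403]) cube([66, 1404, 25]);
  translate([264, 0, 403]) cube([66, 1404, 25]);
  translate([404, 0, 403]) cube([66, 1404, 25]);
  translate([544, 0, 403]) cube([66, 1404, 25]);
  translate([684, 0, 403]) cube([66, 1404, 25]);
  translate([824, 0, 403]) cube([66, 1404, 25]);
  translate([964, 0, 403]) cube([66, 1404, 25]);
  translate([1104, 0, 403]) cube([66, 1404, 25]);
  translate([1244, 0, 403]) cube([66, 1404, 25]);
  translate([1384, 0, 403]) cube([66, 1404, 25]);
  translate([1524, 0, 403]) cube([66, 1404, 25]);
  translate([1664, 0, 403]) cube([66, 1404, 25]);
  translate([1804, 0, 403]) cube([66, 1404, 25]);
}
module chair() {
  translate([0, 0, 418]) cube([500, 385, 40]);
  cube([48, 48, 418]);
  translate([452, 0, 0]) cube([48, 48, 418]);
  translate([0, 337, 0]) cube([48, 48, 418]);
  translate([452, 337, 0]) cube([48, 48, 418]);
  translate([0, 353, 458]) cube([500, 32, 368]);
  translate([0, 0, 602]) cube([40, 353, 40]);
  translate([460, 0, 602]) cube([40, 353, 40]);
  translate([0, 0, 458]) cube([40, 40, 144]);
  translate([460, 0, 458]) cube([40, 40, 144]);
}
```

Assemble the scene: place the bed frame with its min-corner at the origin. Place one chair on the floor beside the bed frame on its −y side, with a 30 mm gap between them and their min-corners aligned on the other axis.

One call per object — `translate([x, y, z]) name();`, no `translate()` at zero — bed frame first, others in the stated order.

bed_frame();
translate([0, -415, 0]) chair();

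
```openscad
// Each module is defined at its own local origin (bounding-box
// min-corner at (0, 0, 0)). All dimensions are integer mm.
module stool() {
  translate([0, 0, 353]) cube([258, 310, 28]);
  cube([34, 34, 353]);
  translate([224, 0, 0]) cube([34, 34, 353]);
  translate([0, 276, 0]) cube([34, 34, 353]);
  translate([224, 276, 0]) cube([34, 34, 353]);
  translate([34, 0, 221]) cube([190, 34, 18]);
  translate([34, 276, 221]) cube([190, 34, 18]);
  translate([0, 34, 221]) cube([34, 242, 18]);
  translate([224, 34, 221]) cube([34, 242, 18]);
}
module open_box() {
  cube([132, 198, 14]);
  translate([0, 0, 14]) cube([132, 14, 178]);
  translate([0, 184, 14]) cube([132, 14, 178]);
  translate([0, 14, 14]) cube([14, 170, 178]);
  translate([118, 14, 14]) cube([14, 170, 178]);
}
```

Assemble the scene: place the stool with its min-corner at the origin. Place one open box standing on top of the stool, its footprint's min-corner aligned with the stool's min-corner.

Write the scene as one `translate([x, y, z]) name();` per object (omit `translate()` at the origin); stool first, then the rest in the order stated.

stool();
translate([0, 0, 381]) open_box();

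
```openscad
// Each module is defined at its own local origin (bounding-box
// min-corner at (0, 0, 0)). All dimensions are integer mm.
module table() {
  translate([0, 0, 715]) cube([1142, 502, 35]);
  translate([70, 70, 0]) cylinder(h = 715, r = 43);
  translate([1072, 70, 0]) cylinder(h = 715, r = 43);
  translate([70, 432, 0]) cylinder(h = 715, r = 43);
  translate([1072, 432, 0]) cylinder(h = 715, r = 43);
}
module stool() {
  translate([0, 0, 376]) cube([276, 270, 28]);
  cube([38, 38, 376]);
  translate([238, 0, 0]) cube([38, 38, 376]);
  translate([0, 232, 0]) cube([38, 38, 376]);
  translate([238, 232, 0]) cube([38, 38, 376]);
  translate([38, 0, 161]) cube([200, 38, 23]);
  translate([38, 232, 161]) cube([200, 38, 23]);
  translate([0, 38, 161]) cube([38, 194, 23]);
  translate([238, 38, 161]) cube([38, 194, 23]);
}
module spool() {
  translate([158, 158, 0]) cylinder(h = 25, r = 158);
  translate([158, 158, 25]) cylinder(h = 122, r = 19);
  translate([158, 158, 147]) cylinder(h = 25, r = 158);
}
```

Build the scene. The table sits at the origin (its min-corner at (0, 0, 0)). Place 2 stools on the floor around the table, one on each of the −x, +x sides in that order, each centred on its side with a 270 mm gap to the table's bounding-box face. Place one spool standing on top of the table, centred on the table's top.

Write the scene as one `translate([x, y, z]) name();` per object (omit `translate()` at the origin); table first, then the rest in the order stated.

table();
translate([-546, 116, 0]) stool();
translate([1412, 116, 0]) stool();
translate([413, 93, 750]) spool();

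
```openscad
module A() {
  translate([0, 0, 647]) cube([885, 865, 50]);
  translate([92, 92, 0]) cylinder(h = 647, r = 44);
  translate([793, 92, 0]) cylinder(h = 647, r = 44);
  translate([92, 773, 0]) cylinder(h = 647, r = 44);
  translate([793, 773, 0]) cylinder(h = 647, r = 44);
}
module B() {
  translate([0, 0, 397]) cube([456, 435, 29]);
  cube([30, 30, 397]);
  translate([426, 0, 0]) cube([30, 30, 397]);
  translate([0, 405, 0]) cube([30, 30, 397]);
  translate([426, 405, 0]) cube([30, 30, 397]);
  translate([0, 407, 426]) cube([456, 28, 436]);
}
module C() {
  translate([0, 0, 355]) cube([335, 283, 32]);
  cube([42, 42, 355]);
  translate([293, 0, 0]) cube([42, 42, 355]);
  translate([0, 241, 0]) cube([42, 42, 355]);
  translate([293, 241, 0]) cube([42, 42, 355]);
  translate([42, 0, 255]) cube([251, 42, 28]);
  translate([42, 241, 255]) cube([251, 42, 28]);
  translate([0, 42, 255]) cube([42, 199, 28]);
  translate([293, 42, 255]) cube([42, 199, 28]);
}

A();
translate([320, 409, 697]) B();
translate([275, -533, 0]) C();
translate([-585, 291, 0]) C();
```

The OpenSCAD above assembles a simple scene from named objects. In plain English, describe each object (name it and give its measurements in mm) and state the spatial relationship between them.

A is a table with a 885×865 mm rectangular top, 50 mm thick, top surface at z = 697 mm, supported by four round legs of 88 mm diameter, each leg's bounding box inset 48 mm from the nearest pair of top edges, running from the floor.

B is a chair: 456×435 mm seat, 29 mm thick, top at z = 426 mm, on four 30 mm square corner legs flush with the seat edges. A 28 mm thick backrest slab spans the full seat width, extending 436 mm above the seat top, its back face flush with the seat's +y edge.

C is a four-legged stool. The seat is 335×283 mm, 32 mm thick, top at z = 387 mm. It stands on four square legs, each 42×42 mm in cross-section, from z = 0 to the seat underside, each flush with a corner of the seat. Four stretchers, 42 mm wide and 28 mm tall, connect adjacent legs with their undersides at z = 255 mm, each running between the inner faces of the legs it joins and aligned with the legs' outer faces on the other axis.

The chair is on top of the table. Two stools sit around the table at the −y, −x sides.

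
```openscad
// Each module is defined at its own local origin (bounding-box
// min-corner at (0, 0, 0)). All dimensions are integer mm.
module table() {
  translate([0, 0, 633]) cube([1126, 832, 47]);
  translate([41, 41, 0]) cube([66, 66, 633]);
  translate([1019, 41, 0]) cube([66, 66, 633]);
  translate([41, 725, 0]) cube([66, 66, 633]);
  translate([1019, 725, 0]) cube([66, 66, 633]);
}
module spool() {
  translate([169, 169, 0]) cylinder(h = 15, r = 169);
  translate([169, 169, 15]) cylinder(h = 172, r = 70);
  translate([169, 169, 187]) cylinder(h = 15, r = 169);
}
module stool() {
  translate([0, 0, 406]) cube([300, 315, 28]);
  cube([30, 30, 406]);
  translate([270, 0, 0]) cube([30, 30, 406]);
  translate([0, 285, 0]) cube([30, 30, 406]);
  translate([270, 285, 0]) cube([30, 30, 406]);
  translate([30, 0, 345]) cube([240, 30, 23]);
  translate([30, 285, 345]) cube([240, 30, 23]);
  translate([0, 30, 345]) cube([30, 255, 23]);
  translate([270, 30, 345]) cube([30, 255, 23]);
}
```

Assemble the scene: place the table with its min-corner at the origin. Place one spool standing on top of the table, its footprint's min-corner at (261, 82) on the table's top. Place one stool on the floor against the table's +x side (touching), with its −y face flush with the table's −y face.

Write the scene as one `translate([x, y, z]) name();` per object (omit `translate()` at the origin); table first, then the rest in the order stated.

table();
translate([261, 82, 680]) spool();
translate([1126, 0, 0]) stool();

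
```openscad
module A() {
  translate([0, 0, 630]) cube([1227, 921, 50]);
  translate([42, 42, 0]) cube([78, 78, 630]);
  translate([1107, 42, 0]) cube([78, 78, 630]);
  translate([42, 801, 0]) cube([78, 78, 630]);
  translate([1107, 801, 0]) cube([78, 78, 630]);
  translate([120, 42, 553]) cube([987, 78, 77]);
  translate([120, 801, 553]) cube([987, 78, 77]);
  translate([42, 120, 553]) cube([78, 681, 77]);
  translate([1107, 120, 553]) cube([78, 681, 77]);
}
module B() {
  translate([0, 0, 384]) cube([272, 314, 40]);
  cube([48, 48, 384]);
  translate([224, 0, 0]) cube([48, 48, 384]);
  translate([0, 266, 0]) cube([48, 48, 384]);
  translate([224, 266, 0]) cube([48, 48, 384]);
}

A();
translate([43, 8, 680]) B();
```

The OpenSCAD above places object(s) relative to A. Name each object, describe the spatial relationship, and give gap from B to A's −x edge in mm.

A is a table. B is a stool. The stool is on top of the table. The gap from the stool to the table's −x edge is 43 mm.

The stool's min-x is at 43; the table's min-x is 0; gap = 43 mm.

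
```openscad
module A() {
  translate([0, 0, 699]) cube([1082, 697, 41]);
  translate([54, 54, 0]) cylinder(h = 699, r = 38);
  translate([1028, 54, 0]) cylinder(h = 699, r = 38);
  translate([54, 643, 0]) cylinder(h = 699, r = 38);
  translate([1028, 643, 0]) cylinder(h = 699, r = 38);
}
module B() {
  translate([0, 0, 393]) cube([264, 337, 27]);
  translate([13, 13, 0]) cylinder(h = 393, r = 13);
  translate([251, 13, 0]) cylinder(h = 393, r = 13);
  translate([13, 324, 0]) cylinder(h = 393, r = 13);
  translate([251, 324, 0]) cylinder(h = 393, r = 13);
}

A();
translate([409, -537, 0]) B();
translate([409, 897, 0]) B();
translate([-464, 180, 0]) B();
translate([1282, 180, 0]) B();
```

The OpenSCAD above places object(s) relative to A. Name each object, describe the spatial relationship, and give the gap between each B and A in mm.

Each stool's nearest face is 200 mm from the table's bounding box.

A is a table. B is a stool. Four stools sit around the table at the −y, +y, −x, +x sides. The gap between each stool and the table is 200 mm.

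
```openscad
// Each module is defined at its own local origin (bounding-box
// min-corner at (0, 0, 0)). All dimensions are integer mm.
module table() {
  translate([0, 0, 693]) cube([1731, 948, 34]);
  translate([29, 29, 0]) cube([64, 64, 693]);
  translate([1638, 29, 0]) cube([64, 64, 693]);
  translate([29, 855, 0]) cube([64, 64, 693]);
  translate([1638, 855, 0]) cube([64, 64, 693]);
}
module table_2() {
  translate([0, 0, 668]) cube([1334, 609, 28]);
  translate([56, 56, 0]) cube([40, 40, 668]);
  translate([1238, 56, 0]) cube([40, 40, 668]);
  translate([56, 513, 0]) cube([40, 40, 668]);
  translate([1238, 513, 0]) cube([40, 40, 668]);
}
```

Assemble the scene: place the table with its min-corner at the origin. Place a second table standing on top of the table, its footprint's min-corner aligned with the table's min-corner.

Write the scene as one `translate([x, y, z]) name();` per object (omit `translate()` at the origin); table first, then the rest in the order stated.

table();
translate([0, 0, 727]) table_2();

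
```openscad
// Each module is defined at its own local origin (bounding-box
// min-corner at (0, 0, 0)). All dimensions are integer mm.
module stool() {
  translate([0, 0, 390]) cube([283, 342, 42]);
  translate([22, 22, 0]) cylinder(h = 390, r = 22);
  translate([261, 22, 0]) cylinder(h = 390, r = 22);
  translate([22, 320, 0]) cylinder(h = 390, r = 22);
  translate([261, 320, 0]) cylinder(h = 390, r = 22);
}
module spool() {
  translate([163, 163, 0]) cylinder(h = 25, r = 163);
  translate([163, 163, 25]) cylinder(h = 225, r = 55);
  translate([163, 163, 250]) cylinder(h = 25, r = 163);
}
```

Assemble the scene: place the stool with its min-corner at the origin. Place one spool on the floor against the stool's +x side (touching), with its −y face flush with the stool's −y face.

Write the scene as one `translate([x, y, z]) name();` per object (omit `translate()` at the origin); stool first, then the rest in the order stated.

stool();
translate([283, 0, 0]) spool();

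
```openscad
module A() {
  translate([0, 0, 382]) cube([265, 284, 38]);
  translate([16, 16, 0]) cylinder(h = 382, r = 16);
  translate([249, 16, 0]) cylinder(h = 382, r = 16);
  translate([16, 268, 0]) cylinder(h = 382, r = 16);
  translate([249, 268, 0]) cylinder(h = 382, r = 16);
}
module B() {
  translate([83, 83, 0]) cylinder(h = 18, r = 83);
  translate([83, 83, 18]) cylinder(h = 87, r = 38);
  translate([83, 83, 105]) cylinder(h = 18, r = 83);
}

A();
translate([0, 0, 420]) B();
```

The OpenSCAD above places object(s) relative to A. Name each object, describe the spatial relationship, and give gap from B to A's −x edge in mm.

The spool's min-x is at 0; the stool's min-x is 0; gap = 0 mm.

A is a stool. B is a spool. The spool is on top of the stool. The gap from the spool to the stool's −x edge is 0 mm.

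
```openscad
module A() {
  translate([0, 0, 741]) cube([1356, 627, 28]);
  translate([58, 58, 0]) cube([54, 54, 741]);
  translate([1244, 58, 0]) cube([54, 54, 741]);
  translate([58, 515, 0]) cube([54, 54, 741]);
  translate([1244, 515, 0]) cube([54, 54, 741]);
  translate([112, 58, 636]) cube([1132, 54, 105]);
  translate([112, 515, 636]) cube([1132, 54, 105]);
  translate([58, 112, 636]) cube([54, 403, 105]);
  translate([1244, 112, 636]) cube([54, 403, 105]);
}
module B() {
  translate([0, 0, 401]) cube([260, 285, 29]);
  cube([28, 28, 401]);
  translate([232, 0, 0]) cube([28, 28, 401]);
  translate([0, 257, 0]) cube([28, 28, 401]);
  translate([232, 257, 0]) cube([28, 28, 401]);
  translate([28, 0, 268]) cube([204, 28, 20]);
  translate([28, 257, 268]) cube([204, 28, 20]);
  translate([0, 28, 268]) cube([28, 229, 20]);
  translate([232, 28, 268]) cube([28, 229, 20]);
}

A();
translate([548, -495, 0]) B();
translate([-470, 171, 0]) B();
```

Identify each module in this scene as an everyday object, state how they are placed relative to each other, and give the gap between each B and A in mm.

Each stool's nearest face is 210 mm from the table's bounding box.

A is a table. B is a stool. Two stools sit around the table at the −y, −x sides. The gap between each stool and the table is 210 mm.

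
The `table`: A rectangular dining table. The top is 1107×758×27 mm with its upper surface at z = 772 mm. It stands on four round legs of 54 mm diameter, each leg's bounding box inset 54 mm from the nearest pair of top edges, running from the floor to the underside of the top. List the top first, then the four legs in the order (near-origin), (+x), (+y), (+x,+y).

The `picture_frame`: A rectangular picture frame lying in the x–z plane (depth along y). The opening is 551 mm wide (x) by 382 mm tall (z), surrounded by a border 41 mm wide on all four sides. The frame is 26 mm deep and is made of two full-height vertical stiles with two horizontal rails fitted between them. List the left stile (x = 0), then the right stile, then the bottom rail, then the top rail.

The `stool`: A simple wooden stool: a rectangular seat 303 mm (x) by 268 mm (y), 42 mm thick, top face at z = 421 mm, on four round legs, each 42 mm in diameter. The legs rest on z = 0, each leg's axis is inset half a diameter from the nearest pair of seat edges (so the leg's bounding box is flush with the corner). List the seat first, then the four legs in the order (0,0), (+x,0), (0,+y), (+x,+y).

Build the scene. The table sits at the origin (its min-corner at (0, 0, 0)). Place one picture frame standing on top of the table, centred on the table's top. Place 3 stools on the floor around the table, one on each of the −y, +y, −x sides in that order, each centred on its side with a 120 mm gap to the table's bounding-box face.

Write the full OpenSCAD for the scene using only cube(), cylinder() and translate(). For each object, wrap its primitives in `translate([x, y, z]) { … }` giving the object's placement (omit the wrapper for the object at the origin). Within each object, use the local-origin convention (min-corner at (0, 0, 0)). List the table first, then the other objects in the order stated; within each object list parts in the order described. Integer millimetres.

translate([0, 0, 745]) cube([1107, 758, 27]);
translate([81, 81, 0]) cylinder(h = 745, r = 27);
translate([1026, 81, 0]) cylinder(h = 745, r = 27);
translate([81, 677, 0]) cylinder(h = 745, r = 27);
translate([1026, 677, 0]) cylinder(h = 745, r = 27);
translate([237, 366, 772]) {
  cube([41, 26, 464]);
  translate([592, 0, 0]) cube([41, 26, 464]);
  translate([41, 0, 0]) cube([551, 26, 41]);
  translate([41, 0, 423]) cube([551, 26, 41]);
}
translate([402, -388, 0]) {
  translate([0, 0, 379]) cube([303, 268, 42]);
  translate([21, 21, 0]) cylinder(h = 379, r = 21);
  translate([282, 21, 0]) cylinder(h = 379, r = 21);
  translate([21, 247, 0]) cylinder(h = 379, r = 21);
  translate([282, 247, 0]) cylinder(h = 379, r = 21);
}
translate([402, 878, 0]) {
  translate([0, 0, 379]) cube([303, 268, 42]);
  translate([21, 21, 0]) cylinder(h = 379, r = 21);
  translate([282, 21, 0]) cylinder(h = 379, r = 21);
  translate([21, 247, 0]) cylinder(h = 379, r = 21);
  translate([282, 247, 0]) cylinder(h = 379, r = 21);
}
translate([-423, 245, 0]) {
  translate([0, 0, 379]) cube([303, 268, 42]);
  translate([21, 21, 0]) cylinder(h = 379, r = 21);
  translate([282, 21, 0]) cylinder(h = 379, r = 21);
  translate([21, 247, 0]) cylinder(h = 379, r = 21);
  translate([282, 247, 0]) cylinder(h = 379, r = 21);
}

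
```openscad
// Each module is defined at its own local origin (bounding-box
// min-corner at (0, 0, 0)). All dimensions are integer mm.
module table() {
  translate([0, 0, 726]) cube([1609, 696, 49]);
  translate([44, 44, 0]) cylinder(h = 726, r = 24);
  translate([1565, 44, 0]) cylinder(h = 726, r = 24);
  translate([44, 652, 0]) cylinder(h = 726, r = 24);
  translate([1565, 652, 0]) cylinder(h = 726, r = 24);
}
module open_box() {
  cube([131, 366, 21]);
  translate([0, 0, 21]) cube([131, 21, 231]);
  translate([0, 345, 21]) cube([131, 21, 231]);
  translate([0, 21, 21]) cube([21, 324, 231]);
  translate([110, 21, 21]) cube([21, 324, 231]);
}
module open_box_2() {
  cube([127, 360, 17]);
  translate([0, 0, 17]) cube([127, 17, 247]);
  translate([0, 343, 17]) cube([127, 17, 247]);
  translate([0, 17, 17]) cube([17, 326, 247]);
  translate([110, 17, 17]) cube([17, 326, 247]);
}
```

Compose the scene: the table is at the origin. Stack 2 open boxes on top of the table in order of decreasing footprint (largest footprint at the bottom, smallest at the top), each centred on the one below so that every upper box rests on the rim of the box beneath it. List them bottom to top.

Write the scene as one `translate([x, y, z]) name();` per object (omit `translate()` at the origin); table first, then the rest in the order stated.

table();
translate([739, 165, 775]) open_box();
translate([741, 168, 1027]) open_box_2();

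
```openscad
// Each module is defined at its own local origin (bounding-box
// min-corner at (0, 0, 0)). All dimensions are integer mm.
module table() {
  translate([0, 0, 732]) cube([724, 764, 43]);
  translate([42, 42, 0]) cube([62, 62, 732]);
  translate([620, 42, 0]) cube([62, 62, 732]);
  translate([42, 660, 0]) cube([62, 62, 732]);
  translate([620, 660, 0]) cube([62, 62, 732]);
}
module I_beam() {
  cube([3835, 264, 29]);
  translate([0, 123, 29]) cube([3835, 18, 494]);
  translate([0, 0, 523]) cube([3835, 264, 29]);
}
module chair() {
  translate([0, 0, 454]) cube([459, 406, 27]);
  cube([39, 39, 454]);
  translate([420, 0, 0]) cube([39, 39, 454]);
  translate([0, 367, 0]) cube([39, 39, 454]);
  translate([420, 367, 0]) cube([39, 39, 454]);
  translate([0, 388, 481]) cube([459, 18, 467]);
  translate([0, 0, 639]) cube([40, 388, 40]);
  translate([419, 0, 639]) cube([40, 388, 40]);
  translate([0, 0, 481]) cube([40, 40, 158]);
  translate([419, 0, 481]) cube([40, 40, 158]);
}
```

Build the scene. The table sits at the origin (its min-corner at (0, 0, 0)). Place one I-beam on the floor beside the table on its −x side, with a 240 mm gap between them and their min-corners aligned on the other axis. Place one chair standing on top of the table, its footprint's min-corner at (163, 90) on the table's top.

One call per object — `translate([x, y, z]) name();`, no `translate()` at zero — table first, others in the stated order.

table();
translate([-4075, 0, 0]) I_beam();
translate([163, 90, 775]) chair();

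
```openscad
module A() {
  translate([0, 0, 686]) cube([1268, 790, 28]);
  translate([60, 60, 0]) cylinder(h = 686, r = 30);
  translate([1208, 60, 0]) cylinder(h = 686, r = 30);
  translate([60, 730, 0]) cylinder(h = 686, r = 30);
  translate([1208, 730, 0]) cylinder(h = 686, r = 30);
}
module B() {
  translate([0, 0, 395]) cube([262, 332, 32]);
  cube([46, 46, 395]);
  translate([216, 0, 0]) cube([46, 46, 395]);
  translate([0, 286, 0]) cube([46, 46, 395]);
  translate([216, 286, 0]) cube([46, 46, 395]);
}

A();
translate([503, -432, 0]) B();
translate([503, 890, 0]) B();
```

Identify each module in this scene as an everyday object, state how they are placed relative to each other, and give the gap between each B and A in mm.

A is a table. B is a stool. Two stools sit around the table at the −y, +y sides. The gap between each stool and the table is 100 mm.

Each stool's nearest face is 100 mm from the table's bounding box.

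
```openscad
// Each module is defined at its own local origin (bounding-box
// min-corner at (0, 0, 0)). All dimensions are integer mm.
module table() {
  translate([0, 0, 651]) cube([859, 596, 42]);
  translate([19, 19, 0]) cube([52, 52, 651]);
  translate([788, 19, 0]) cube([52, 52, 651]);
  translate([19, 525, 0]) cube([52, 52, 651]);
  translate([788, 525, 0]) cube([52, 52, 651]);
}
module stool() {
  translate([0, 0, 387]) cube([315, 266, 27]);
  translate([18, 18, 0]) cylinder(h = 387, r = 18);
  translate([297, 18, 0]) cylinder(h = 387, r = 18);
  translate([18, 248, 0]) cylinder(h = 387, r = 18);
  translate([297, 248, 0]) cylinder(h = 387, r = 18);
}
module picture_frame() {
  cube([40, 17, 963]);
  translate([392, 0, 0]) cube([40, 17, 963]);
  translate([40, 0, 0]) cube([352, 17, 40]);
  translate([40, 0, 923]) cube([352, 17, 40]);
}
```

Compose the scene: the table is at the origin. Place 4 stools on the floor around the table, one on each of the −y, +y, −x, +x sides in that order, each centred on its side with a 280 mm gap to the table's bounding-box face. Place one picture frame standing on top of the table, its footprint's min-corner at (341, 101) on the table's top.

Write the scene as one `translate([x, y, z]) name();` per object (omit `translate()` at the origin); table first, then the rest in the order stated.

table();
translate([272, -546, 0]) stool();
translate([272, 876, 0]) stool();
translate([-595, 165, 0]) stool();
translate([1139, 165, 0]) stool();
translate([341, 101, 693]) picture_frame();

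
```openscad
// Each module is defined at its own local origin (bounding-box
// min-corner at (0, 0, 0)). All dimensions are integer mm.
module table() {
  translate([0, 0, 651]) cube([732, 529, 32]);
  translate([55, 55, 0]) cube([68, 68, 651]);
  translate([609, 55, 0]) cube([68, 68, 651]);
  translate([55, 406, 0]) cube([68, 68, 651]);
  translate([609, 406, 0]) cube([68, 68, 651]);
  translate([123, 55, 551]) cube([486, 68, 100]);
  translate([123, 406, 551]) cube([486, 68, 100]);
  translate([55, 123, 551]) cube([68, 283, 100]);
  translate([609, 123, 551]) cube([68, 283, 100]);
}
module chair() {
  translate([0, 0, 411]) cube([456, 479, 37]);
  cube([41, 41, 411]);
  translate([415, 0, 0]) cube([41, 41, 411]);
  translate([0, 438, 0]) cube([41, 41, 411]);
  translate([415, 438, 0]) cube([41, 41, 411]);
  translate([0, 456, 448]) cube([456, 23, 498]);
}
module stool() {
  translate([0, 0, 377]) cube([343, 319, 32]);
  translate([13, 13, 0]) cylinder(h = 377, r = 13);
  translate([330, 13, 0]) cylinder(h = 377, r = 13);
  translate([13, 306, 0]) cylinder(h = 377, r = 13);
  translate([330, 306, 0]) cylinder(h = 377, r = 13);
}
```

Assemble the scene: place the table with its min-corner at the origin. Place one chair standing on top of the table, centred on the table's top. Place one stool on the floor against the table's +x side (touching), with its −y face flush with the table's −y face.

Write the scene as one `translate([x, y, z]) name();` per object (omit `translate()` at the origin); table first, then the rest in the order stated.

table();
translate([138, 25, 683]) chair();
translate([732, 0, 0]) stool();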